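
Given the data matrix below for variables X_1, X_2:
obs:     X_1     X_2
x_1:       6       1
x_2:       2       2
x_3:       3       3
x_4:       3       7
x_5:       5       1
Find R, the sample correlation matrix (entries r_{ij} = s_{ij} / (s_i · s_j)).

Step 1 — column means:
  mean(X_1) = (6 + 2 + 3 + 3 + 5) / 5 = 19/5 = 3.8
  mean(X_2) = (1 + 2 + 3 + 7 + 1) / 5 = 14/5 = 2.8

Step 2 — sample variances and covariances s[i,j] = (1/(n-1)) · Σ_k (x_{k,i} - mean_i) · (x_{k,j} - mean_j), with n-1 = 4:
  s[X_1,X_1] = ((2.2)·(2.2) + (-1.8)·(-1.8) + (-0.8)·(-0.8) + (-0.8)·(-0.8) + (1.2)·(1.2)) / 4 = 10.8/4 = 2.7
  s[X_1,X_2] = ((2.2)·(-1.8) + (-1.8)·(-0.8) + (-0.8)·(0.2) + (-0.8)·(4.2) + (1.2)·(-1.8)) / 4 = -8.2/4 = -2.05
  s[X_2,X_2] = ((-1.8)·(-1.8) + (-0.8)·(-0.8) + (0.2)·(0.2) + (4.2)·(4.2) + (-1.8)·(-1.8)) / 4 = 24.8/4 = 6.2
  Sample standard deviations s_i = √(s[i,i]):
  s(X_1) = √(2.7) = 1.6432
  s(X_2) = √(6.2) = 2.49

Step 3 — r_{ij} = s_{ij} / (s_i · s_j):
  r[X_1,X_1] = 1 (diagonal).
  r[X_1,X_2] = -2.05 / (1.6432 · 2.49) = -2.05 / 4.0915 = -0.501
  r[X_2,X_2] = 1 (diagonal).

R is symmetric with unit diagonal. Assembling:

R = [[1, -0.501],
 [-0.501, 1]]


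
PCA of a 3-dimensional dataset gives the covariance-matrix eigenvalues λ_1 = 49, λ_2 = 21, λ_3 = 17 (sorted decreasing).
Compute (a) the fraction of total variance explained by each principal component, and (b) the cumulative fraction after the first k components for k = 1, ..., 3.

Step 1 — total variance = trace(Sigma) = Σ λ_i = 49 + 21 + 17 = 87.

Step 2 — fraction explained by component i = λ_i / Σ λ:
  PC1: 49/87 = 0.5632
  PC2: 21/87 = 0.2414
  PC3: 17/87 = 0.1954

Step 3 — cumulative fraction after k components = (λ_1 + ... + λ_k) / Σ λ:
  k = 1: 49/87 = 0.5632
  k = 2: (49 + 21)/87 = 70/87 = 0.8046
  k = 3: (49 + 21 + 17)/87 = 87/87 = 1

Summary (fraction, with percent):

explained: PC1 0.5632 (56.32%), PC2 0.2414 (24.14%), PC3 0.1954 (19.54%);  cumulative: 0.5632, 0.8046, 1


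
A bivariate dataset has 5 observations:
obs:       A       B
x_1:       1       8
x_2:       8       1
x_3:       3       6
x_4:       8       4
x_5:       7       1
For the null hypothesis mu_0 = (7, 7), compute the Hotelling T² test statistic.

Step 1 — sample mean vector:
  mean(A) = (1 + 8 + 3 + 8 + 7) / 5 = 27/5 = 5.4
  mean(B) = (8 + 1 + 6 + 4 + 1) / 5 = 20/5 = 4
  x̄ = (5.4, 4),  deviation x̄ - mu_0 = (5.4, 4) - (7, 7) = (-1.6, -3).

Step 2 — sample covariance matrix, S[i,j] = (1/(n-1)) · Σ_k (x_{k,i} - mean_i) · (x_{k,j} - mean_j), divisor n-1 = 4:
  S[A,A] = ((-4.4)·(-4.4) + (2.6)·(2.6) + (-2.4)·(-2.4) + (2.6)·(2.6) + (1.6)·(1.6)) / 4 = 41.2/4 = 10.3
  S[A,B] = ((-4.4)·(4) + (2.6)·(-3) + (-2.4)·(2) + (2.6)·(0) + (1.6)·(-3)) / 4 = -35/4 = -8.75
  S[B,B] = ((4)·(4) + (-3)·(-3) + (2)·(2) + (0)·(0) + (-3)·(-3)) / 4 = 38/4 = 9.5
  S = [[10.3, -8.75],
 [-8.75, 9.5]].

Step 3 — invert S. det(S) = 10.3·9.5 - (-8.75)² = 21.2875.
  S^{-1} = (1/det) · [[d, -b], [-b, a]] = [[0.4463, 0.411],
 [0.411, 0.4839]].

Step 4 — quadratic form (x̄ - mu_0)^T · S^{-1} · (x̄ - mu_0):
  S^{-1} · (x̄ - mu_0) = (-1.9472, -2.1092),
  (x̄ - mu_0)^T · [...] = (-1.6)·(-1.9472) + (-3)·(-2.1092) = 9.4431.

Step 5 — scale by n: T² = 5 · 9.4431 = 47.2155.

T² ≈ 47.2155


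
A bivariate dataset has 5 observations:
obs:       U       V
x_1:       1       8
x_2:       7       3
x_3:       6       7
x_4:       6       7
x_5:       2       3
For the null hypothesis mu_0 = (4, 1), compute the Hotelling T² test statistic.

Step 1 — sample mean vector:
  mean(U) = (1 + 7 + 6 + 6 + 2) / 5 = 22/5 = 4.4
  mean(V) = (8 + 3 + 7 + 7 + 3) / 5 = 28/5 = 5.6
  x̄ = (4.4, 5.6),  deviation x̄ - mu_0 = (4.4, 5.6) - (4, 1) = (0.4, 4.6).

Step 2 — sample covariance matrix, S[i,j] = (1/(n-1)) · Σ_k (x_{k,i} - mean_i) · (x_{k,j} - mean_j), divisor n-1 = 4:
  S[U,U] = ((-3.4)·(-3.4) + (2.6)·(2.6) + (1.6)·(1.6) + (1.6)·(1.6) + (-2.4)·(-2.4)) / 4 = 29.2/4 = 7.3
  S[U,V] = ((-3.4)·(2.4) + (2.6)·(-2.6) + (1.6)·(1.4) + (1.6)·(1.4) + (-2.4)·(-2.6)) / 4 = -4.2/4 = -1.05
  S[V,V] = ((2.4)·(2.4) + (-2.6)·(-2.6) + (1.4)·(1.4) + (1.4)·(1.4) + (-2.6)·(-2.6)) / 4 = 23.2/4 = 5.8
  S = [[7.3, -1.05],
 [-1.05, 5.8]].

Step 3 — invert S. det(S) = 7.3·5.8 - (-1.05)² = 41.2375.
  S^{-1} = (1/det) · [[d, -b], [-b, a]] = [[0.1406, 0.0255],
 [0.0255, 0.177]].

Step 4 — quadratic form (x̄ - mu_0)^T · S^{-1} · (x̄ - mu_0):
  S^{-1} · (x̄ - mu_0) = (0.1734, 0.8245),
  (x̄ - mu_0)^T · [...] = (0.4)·(0.1734) + (4.6)·(0.8245) = 3.862.

Step 5 — scale by n: T² = 5 · 3.862 = 19.3101.

T² ≈ 19.3101


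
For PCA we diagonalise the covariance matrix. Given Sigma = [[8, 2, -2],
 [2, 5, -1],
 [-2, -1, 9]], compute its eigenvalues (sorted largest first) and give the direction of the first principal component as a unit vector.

Step 1 — characteristic polynomial p(λ) = det(λI - Sigma) = λ³ - tr·λ² + c_1·λ - det, where tr = trace, c_1 = sum of the principal 2×2 minors, det = det(Sigma):
  tr = 8 + 5 + 9 = 22,
  c_1 = (8·5 - (2)²) + (8·9 - (-2)²) + (5·9 - (-1)²) = 36 + 68 + 44 = 148,
  det = 8·(5·9 - (-1)²) - (2)·((2)·9 - (-1)·(-2)) + (-2)·((2)·(-1) - 5·(-2)) = 8·(44) - (2)·(16) + (-2)·(8) = 304.
  So p(λ) = λ³ - 22λ² + 148λ - 304.
Step 2 — look for an integer root (rational root theorem: any rational root is an integer divisor of 304). Testing λ = 4:
  p(4) = 64 - 352 + 592 - 304 = 0  ✓
  Dividing out (λ - 4): p(λ) = (λ - 4)(λ² - 18λ + 76).
Step 3 — remaining eigenvalues from the quadratic λ² - 18λ + 76 = 0:
  Δ = 18² - 4·76 = 324 - 304 = 20,  λ = (18 ± √20)/2 = (18 ± 4.4721)/2 ≈ 11.2361 or 6.7639.
  Sorted: λ_1 = 11.2361,  λ_2 = 6.7639,  λ_3 = 4  (check: sum = 22 = tr ✓).

Step 4 — unit eigenvector for λ_1 ≈ 11.2361: v spans the null space of (Sigma - λ_1 I), whose rows are
  r_1 = (-3.2361, 2, -2),  r_2 = (2, -6.2361, -1),  r_3 = (-2, -1, -2.2361).
  v is orthogonal to every row, so take v ∝ r_1 × r_2 = ((2)·(-1) - (-2)·(-6.2361), (-2)·(2) - (-3.2361)·(-1), (-3.2361)·(-6.2361) - (2)·(2)) ≈ (-14.4721, -7.2361, 16.1803).
  Rescale (multiply by -1 so the first nonzero entry is positive): u = (14.4721, 7.2361, -16.1803).
  ||u|| = √((14.4721)² + (7.2361)² + (-16.1803)²) = √(523.6068) ≈ 22.8825,  v_1 = u/||u|| ≈ (0.6325, 0.3162, -0.7071) (||v_1|| = 1).

λ_1 = 11.2361,  λ_2 = 6.7639,  λ_3 = 4;  v_1 ≈ (0.6325, 0.3162, -0.7071)


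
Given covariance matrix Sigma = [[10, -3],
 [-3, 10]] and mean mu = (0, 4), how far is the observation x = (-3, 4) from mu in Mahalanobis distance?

Step 1 — centre the observation: (x - mu) = (-3, 0).

Step 2 — invert Sigma. det(Sigma) = 10·10 - (-3)² = 91.
  Sigma^{-1} = (1/det) · [[d, -b], [-b, a]] = [[0.1099, 0.033],
 [0.033, 0.1099]].

Step 3 — form the quadratic (x - mu)^T · Sigma^{-1} · (x - mu):
  Sigma^{-1} · (x - mu) = (-0.3297, -0.0989).
  (x - mu)^T · [Sigma^{-1} · (x - mu)] = (-3)·(-0.3297) + (0)·(-0.0989) = 0.989.

Step 4 — take square root: d = √(0.989) ≈ 0.9945.

d(x, mu) = √(0.989) ≈ 0.9945


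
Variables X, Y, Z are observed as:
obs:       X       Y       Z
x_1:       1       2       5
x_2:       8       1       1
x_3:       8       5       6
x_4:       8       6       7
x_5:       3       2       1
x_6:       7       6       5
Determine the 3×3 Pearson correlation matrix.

Step 1 — column means:
  mean(X) = (1 + 8 + 8 + 8 + 3 + 7) / 6 = 35/6 = 5.8333
  mean(Y) = (2 + 1 + 5 + 6 + 2 + 6) / 6 = 22/6 = 3.6667
  mean(Z) = (5 + 1 + 6 + 7 + 1 + 5) / 6 = 25/6 = 4.1667

Step 2 — sample variances and covariances s[i,j] = (1/(n-1)) · Σ_k (x_{k,i} - mean_i) · (x_{k,j} - mean_j), with n-1 = 5:
  s[X,X] = ((-4.8333)·(-4.8333) + (2.1667)·(2.1667) + (2.1667)·(2.1667) + (2.1667)·(2.1667) + (-2.8333)·(-2.8333) + (1.1667)·(1.1667)) / 5 = 46.8333/5 = 9.3667
  s[X,Y] = ((-4.8333)·(-1.6667) + (2.1667)·(-2.6667) + (2.1667)·(1.3333) + (2.1667)·(2.3333) + (-2.8333)·(-1.6667) + (1.1667)·(2.3333)) / 5 = 17.6667/5 = 3.5333
  s[X,Z] = ((-4.8333)·(0.8333) + (2.1667)·(-3.1667) + (2.1667)·(1.8333) + (2.1667)·(2.8333) + (-2.8333)·(-3.1667) + (1.1667)·(0.8333)) / 5 = 9.1667/5 = 1.8333
  s[Y,Y] = ((-1.6667)·(-1.6667) + (-2.6667)·(-2.6667) + (1.3333)·(1.3333) + (2.3333)·(2.3333) + (-1.6667)·(-1.6667) + (2.3333)·(2.3333)) / 5 = 25.3333/5 = 5.0667
  s[Y,Z] = ((-1.6667)·(0.8333) + (-2.6667)·(-3.1667) + (1.3333)·(1.8333) + (2.3333)·(2.8333) + (-1.6667)·(-3.1667) + (2.3333)·(0.8333)) / 5 = 23.3333/5 = 4.6667
  s[Z,Z] = ((0.8333)·(0.8333) + (-3.1667)·(-3.1667) + (1.8333)·(1.8333) + (2.8333)·(2.8333) + (-3.1667)·(-3.1667) + (0.8333)·(0.8333)) / 5 = 32.8333/5 = 6.5667
  Sample standard deviations s_i = √(s[i,i]):
  s(X) = √(9.3667) = 3.0605
  s(Y) = √(5.0667) = 2.2509
  s(Z) = √(6.5667) = 2.5626

Step 3 — r_{ij} = s_{ij} / (s_i · s_j):
  r[X,X] = 1 (diagonal).
  r[X,Y] = 3.5333 / (3.0605 · 2.2509) = 3.5333 / 6.889 = 0.5129
  r[X,Z] = 1.8333 / (3.0605 · 2.5626) = 1.8333 / 7.8427 = 0.2338
  r[Y,Y] = 1 (diagonal).
  r[Y,Z] = 4.6667 / (2.2509 · 2.5626) = 4.6667 / 5.7681 = 0.809
  r[Z,Z] = 1 (diagonal).

R is symmetric with unit diagonal. Assembling:

R = [[1, 0.5129, 0.2338],
 [0.5129, 1, 0.809],
 [0.2338, 0.809, 1]]


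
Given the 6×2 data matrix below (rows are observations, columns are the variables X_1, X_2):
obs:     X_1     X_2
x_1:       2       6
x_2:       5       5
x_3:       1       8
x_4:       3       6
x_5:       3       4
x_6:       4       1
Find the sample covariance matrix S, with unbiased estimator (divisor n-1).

Step 1 — column means:
  mean(X_1) = (2 + 5 + 1 + 3 + 3 + 4) / 6 = 18/6 = 3
  mean(X_2) = (6 + 5 + 8 + 6 + 4 + 1) / 6 = 30/6 = 5

Step 2 — sample covariance S[i,j] = (1/(n-1)) · Σ_k (x_{k,i} - mean_i) · (x_{k,j} - mean_j), with n-1 = 5.
  S[X_1,X_1] = ((-1)·(-1) + (2)·(2) + (-2)·(-2) + (0)·(0) + (0)·(0) + (1)·(1)) / 5 = 10/5 = 2
  S[X_1,X_2] = ((-1)·(1) + (2)·(0) + (-2)·(3) + (0)·(1) + (0)·(-1) + (1)·(-4)) / 5 = -11/5 = -2.2
  S[X_2,X_2] = ((1)·(1) + (0)·(0) + (3)·(3) + (1)·(1) + (-1)·(-1) + (-4)·(-4)) / 5 = 28/5 = 5.6

S is symmetric (S[j,i] = S[i,j]). Assembling:

S = [[2, -2.2],
 [-2.2, 5.6]]


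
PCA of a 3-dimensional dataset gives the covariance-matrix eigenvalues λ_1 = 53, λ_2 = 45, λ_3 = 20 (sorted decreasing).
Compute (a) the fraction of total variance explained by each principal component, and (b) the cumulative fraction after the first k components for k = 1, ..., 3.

Step 1 — total variance = trace(Sigma) = Σ λ_i = 53 + 45 + 20 = 118.

Step 2 — fraction explained by component i = λ_i / Σ λ:
  PC1: 53/118 = 0.4492
  PC2: 45/118 = 0.3814
  PC3: 20/118 = 0.1695

Step 3 — cumulative fraction after k components = (λ_1 + ... + λ_k) / Σ λ:
  k = 1: 53/118 = 0.4492
  k = 2: (53 + 45)/118 = 98/118 = 0.8305
  k = 3: (53 + 45 + 20)/118 = 118/118 = 1

Summary (fraction, with percent):

explained: PC1 0.4492 (44.92%), PC2 0.3814 (38.14%), PC3 0.1695 (16.95%);  cumulative: 0.4492, 0.8305, 1


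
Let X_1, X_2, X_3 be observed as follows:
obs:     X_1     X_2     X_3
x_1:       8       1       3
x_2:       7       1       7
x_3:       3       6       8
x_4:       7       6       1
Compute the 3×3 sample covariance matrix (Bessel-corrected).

Step 1 — column means:
  mean(X_1) = (8 + 7 + 3 + 7) / 4 = 25/4 = 6.25
  mean(X_2) = (1 + 1 + 6 + 6) / 4 = 14/4 = 3.5
  mean(X_3) = (3 + 7 + 8 + 1) / 4 = 19/4 = 4.75

Step 2 — sample covariance S[i,j] = (1/(n-1)) · Σ_k (x_{k,i} - mean_i) · (x_{k,j} - mean_j), with n-1 = 3.
  S[X_1,X_1] = ((1.75)·(1.75) + (0.75)·(0.75) + (-3.25)·(-3.25) + (0.75)·(0.75)) / 3 = 14.75/3 = 4.9167
  S[X_1,X_2] = ((1.75)·(-2.5) + (0.75)·(-2.5) + (-3.25)·(2.5) + (0.75)·(2.5)) / 3 = -12.5/3 = -4.1667
  S[X_1,X_3] = ((1.75)·(-1.75) + (0.75)·(2.25) + (-3.25)·(3.25) + (0.75)·(-3.75)) / 3 = -14.75/3 = -4.9167
  S[X_2,X_2] = ((-2.5)·(-2.5) + (-2.5)·(-2.5) + (2.5)·(2.5) + (2.5)·(2.5)) / 3 = 25/3 = 8.3333
  S[X_2,X_3] = ((-2.5)·(-1.75) + (-2.5)·(2.25) + (2.5)·(3.25) + (2.5)·(-3.75)) / 3 = -2.5/3 = -0.8333
  S[X_3,X_3] = ((-1.75)·(-1.75) + (2.25)·(2.25) + (3.25)·(3.25) + (-3.75)·(-3.75)) / 3 = 32.75/3 = 10.9167

S is symmetric (S[j,i] = S[i,j]). Assembling:

S = [[4.9167, -4.1667, -4.9167],
 [-4.1667, 8.3333, -0.8333],
 [-4.9167, -0.8333, 10.9167]]


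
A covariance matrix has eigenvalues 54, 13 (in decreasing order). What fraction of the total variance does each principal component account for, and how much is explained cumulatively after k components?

Step 1 — total variance = trace(Sigma) = Σ λ_i = 54 + 13 = 67.

Step 2 — fraction explained by component i = λ_i / Σ λ:
  PC1: 54/67 = 0.806
  PC2: 13/67 = 0.194

Step 3 — cumulative fraction after k components = (λ_1 + ... + λ_k) / Σ λ:
  k = 1: 54/67 = 0.806
  k = 2: (54 + 13)/67 = 67/67 = 1

Summary (fraction, with percent):

explained: PC1 0.806 (80.6%), PC2 0.194 (19.4%);  cumulative: 0.806, 1


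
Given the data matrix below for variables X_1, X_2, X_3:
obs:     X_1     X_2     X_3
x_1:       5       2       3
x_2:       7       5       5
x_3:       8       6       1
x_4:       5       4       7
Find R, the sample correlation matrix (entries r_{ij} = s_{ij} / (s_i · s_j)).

Step 1 — column means:
  mean(X_1) = (5 + 7 + 8 + 5) / 4 = 25/4 = 6.25
  mean(X_2) = (2 + 5 + 6 + 4) / 4 = 17/4 = 4.25
  mean(X_3) = (3 + 5 + 1 + 7) / 4 = 16/4 = 4

Step 2 — sample variances and covariances s[i,j] = (1/(n-1)) · Σ_k (x_{k,i} - mean_i) · (x_{k,j} - mean_j), with n-1 = 3:
  s[X_1,X_1] = ((-1.25)·(-1.25) + (0.75)·(0.75) + (1.75)·(1.75) + (-1.25)·(-1.25)) / 3 = 6.75/3 = 2.25
  s[X_1,X_2] = ((-1.25)·(-2.25) + (0.75)·(0.75) + (1.75)·(1.75) + (-1.25)·(-0.25)) / 3 = 6.75/3 = 2.25
  s[X_1,X_3] = ((-1.25)·(-1) + (0.75)·(1) + (1.75)·(-3) + (-1.25)·(3)) / 3 = -7/3 = -2.3333
  s[X_2,X_2] = ((-2.25)·(-2.25) + (0.75)·(0.75) + (1.75)·(1.75) + (-0.25)·(-0.25)) / 3 = 8.75/3 = 2.9167
  s[X_2,X_3] = ((-2.25)·(-1) + (0.75)·(1) + (1.75)·(-3) + (-0.25)·(3)) / 3 = -3/3 = -1
  s[X_3,X_3] = ((-1)·(-1) + (1)·(1) + (-3)·(-3) + (3)·(3)) / 3 = 20/3 = 6.6667
  Sample standard deviations s_i = √(s[i,i]):
  s(X_1) = √(2.25) = 1.5
  s(X_2) = √(2.9167) = 1.7078
  s(X_3) = √(6.6667) = 2.582

Step 3 — r_{ij} = s_{ij} / (s_i · s_j):
  r[X_1,X_1] = 1 (diagonal).
  r[X_1,X_2] = 2.25 / (1.5 · 1.7078) = 2.25 / 2.5617 = 0.8783
  r[X_1,X_3] = -2.3333 / (1.5 · 2.582) = -2.3333 / 3.873 = -0.6025
  r[X_2,X_2] = 1 (diagonal).
  r[X_2,X_3] = -1 / (1.7078 · 2.582) = -1 / 4.4096 = -0.2268
  r[X_3,X_3] = 1 (diagonal).

R is symmetric with unit diagonal. Assembling:

R = [[1, 0.8783, -0.6025],
 [0.8783, 1, -0.2268],
 [-0.6025, -0.2268, 1]]


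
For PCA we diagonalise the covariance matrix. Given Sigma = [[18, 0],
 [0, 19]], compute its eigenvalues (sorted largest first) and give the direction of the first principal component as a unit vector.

Step 1 — characteristic polynomial of 2×2 Sigma:
  det(Sigma - λI) = λ² - trace · λ + det = 0.
  trace = 18 + 19 = 37, det = 18·19 - (0)² = 342.
Step 2 — discriminant:
  Δ = trace² - 4·det = 1369 - 1368 = 1.
Step 3 — eigenvalues:
  λ = (trace ± √Δ)/2 = (37 ± 1)/2,
  λ_1 = 19,  λ_2 = 18.

Step 4 — unit eigenvector for λ_1: Sigma is diagonal, so its eigenvectors are the coordinate axes. λ_1 = 19 is the diagonal entry on the second coordinate axis, hence
  v_1 = (0, 1) (||v_1|| = 1).

λ_1 = 19,  λ_2 = 18;  v_1 ≈ (0, 1)


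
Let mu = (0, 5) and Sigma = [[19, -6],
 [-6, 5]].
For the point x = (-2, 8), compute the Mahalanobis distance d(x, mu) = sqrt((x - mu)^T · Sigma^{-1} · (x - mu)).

Step 1 — centre the observation: (x - mu) = (-2, 3).

Step 2 — invert Sigma. det(Sigma) = 19·5 - (-6)² = 59.
  Sigma^{-1} = (1/det) · [[d, -b], [-b, a]] = [[0.0847, 0.1017],
 [0.1017, 0.322]].

Step 3 — form the quadratic (x - mu)^T · Sigma^{-1} · (x - mu):
  Sigma^{-1} · (x - mu) = (0.1356, 0.7627).
  (x - mu)^T · [Sigma^{-1} · (x - mu)] = (-2)·(0.1356) + (3)·(0.7627) = 2.0169.

Step 4 — take square root: d = √(2.0169) ≈ 1.4202.

d(x, mu) = √(2.0169) ≈ 1.4202


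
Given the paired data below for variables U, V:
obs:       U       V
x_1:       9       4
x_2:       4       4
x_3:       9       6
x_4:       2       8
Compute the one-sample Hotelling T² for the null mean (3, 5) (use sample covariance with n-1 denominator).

Step 1 — sample mean vector:
  mean(U) = (9 + 4 + 9 + 2) / 4 = 24/4 = 6
  mean(V) = (4 + 4 + 6 + 8) / 4 = 22/4 = 5.5
  x̄ = (6, 5.5),  deviation x̄ - mu_0 = (6, 5.5) - (3, 5) = (3, 0.5).

Step 2 — sample covariance matrix, S[i,j] = (1/(n-1)) · Σ_k (x_{k,i} - mean_i) · (x_{k,j} - mean_j), divisor n-1 = 3:
  S[U,U] = ((3)·(3) + (-2)·(-2) + (3)·(3) + (-4)·(-4)) / 3 = 38/3 = 12.6667
  S[U,V] = ((3)·(-1.5) + (-2)·(-1.5) + (3)·(0.5) + (-4)·(2.5)) / 3 = -10/3 = -3.3333
  S[V,V] = ((-1.5)·(-1.5) + (-1.5)·(-1.5) + (0.5)·(0.5) + (2.5)·(2.5)) / 3 = 11/3 = 3.6667
  S = [[12.6667, -3.3333],
 [-3.3333, 3.6667]].

Step 3 — invert S. det(S) = 12.6667·3.6667 - (-3.3333)² = 35.3333.
  S^{-1} = (1/det) · [[d, -b], [-b, a]] = [[0.1038, 0.0943],
 [0.0943, 0.3585]].

Step 4 — quadratic form (x̄ - mu_0)^T · S^{-1} · (x̄ - mu_0):
  S^{-1} · (x̄ - mu_0) = (0.3585, 0.4623),
  (x̄ - mu_0)^T · [...] = (3)·(0.3585) + (0.5)·(0.4623) = 1.3066.

Step 5 — scale by n: T² = 4 · 1.3066 = 5.2264.

T² ≈ 5.2264


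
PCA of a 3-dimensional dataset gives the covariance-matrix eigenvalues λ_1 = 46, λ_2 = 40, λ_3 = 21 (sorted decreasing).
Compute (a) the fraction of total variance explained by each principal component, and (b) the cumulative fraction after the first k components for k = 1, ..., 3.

Step 1 — total variance = trace(Sigma) = Σ λ_i = 46 + 40 + 21 = 107.

Step 2 — fraction explained by component i = λ_i / Σ λ:
  PC1: 46/107 = 0.4299
  PC2: 40/107 = 0.3738
  PC3: 21/107 = 0.1963

Step 3 — cumulative fraction after k components = (λ_1 + ... + λ_k) / Σ λ:
  k = 1: 46/107 = 0.4299
  k = 2: (46 + 40)/107 = 86/107 = 0.8037
  k = 3: (46 + 40 + 21)/107 = 107/107 = 1

Summary (fraction, with percent):

explained: PC1 0.4299 (42.99%), PC2 0.3738 (37.38%), PC3 0.1963 (19.63%);  cumulative: 0.4299, 0.8037, 1


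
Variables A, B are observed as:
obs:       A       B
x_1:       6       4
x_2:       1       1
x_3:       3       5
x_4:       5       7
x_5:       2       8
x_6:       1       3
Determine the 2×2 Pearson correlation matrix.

Step 1 — column means:
  mean(A) = (6 + 1 + 3 + 5 + 2 + 1) / 6 = 18/6 = 3
  mean(B) = (4 + 1 + 5 + 7 + 8 + 3) / 6 = 28/6 = 4.6667

Step 2 — sample variances and covariances s[i,j] = (1/(n-1)) · Σ_k (x_{k,i} - mean_i) · (x_{k,j} - mean_j), with n-1 = 5:
  s[A,A] = ((3)·(3) + (-2)·(-2) + (0)·(0) + (2)·(2) + (-1)·(-1) + (-2)·(-2)) / 5 = 22/5 = 4.4
  s[A,B] = ((3)·(-0.6667) + (-2)·(-3.6667) + (0)·(0.3333) + (2)·(2.3333) + (-1)·(3.3333) + (-2)·(-1.6667)) / 5 = 10/5 = 2
  s[B,B] = ((-0.6667)·(-0.6667) + (-3.6667)·(-3.6667) + (0.3333)·(0.3333) + (2.3333)·(2.3333) + (3.3333)·(3.3333) + (-1.6667)·(-1.6667)) / 5 = 33.3333/5 = 6.6667
  Sample standard deviations s_i = √(s[i,i]):
  s(A) = √(4.4) = 2.0976
  s(B) = √(6.6667) = 2.582

Step 3 — r_{ij} = s_{ij} / (s_i · s_j):
  r[A,A] = 1 (diagonal).
  r[A,B] = 2 / (2.0976 · 2.582) = 2 / 5.416 = 0.3693
  r[B,B] = 1 (diagonal).

R is symmetric with unit diagonal. Assembling:

R = [[1, 0.3693],
 [0.3693, 1]]


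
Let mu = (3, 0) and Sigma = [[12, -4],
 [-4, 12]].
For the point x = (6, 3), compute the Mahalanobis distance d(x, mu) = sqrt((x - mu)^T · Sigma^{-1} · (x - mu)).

Step 1 — centre the observation: (x - mu) = (3, 3).

Step 2 — invert Sigma. det(Sigma) = 12·12 - (-4)² = 128.
  Sigma^{-1} = (1/det) · [[d, -b], [-b, a]] = [[0.0938, 0.0312],
 [0.0312, 0.0938]].

Step 3 — form the quadratic (x - mu)^T · Sigma^{-1} · (x - mu):
  Sigma^{-1} · (x - mu) = (0.375, 0.375).
  (x - mu)^T · [Sigma^{-1} · (x - mu)] = (3)·(0.375) + (3)·(0.375) = 2.25.

Step 4 — take square root: d = √(2.25) ≈ 1.5.

d(x, mu) = √(2.25) ≈ 1.5


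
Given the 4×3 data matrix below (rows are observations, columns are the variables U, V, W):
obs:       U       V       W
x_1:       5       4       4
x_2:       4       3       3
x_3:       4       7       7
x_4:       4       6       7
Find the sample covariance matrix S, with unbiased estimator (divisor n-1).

Step 1 — column means:
  mean(U) = (5 + 4 + 4 + 4) / 4 = 17/4 = 4.25
  mean(V) = (4 + 3 + 7 + 6) / 4 = 20/4 = 5
  mean(W) = (4 + 3 + 7 + 7) / 4 = 21/4 = 5.25

Step 2 — sample covariance S[i,j] = (1/(n-1)) · Σ_k (x_{k,i} - mean_i) · (x_{k,j} - mean_j), with n-1 = 3.
  S[U,U] = ((0.75)·(0.75) + (-0.25)·(-0.25) + (-0.25)·(-0.25) + (-0.25)·(-0.25)) / 3 = 0.75/3 = 0.25
  S[U,V] = ((0.75)·(-1) + (-0.25)·(-2) + (-0.25)·(2) + (-0.25)·(1)) / 3 = -1/3 = -0.3333
  S[U,W] = ((0.75)·(-1.25) + (-0.25)·(-2.25) + (-0.25)·(1.75) + (-0.25)·(1.75)) / 3 = -1.25/3 = -0.4167
  S[V,V] = ((-1)·(-1) + (-2)·(-2) + (2)·(2) + (1)·(1)) / 3 = 10/3 = 3.3333
  S[V,W] = ((-1)·(-1.25) + (-2)·(-2.25) + (2)·(1.75) + (1)·(1.75)) / 3 = 11/3 = 3.6667
  S[W,W] = ((-1.25)·(-1.25) + (-2.25)·(-2.25) + (1.75)·(1.75) + (1.75)·(1.75)) / 3 = 12.75/3 = 4.25

S is symmetric (S[j,i] = S[i,j]). Assembling:

S = [[0.25, -0.3333, -0.4167],
 [-0.3333, 3.3333, 3.6667],
 [-0.4167, 3.6667, 4.25]]


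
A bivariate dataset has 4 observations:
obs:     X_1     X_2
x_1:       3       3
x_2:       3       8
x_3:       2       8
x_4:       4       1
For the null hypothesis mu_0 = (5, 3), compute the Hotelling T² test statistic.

Step 1 — sample mean vector:
  mean(X_1) = (3 + 3 + 2 + 4) / 4 = 12/4 = 3
  mean(X_2) = (3 + 8 + 8 + 1) / 4 = 20/4 = 5
  x̄ = (3, 5),  deviation x̄ - mu_0 = (3, 5) - (5, 3) = (-2, 2).

Step 2 — sample covariance matrix, S[i,j] = (1/(n-1)) · Σ_k (x_{k,i} - mean_i) · (x_{k,j} - mean_j), divisor n-1 = 3:
  S[X_1,X_1] = ((0)·(0) + (0)·(0) + (-1)·(-1) + (1)·(1)) / 3 = 2/3 = 0.6667
  S[X_1,X_2] = ((0)·(-2) + (0)·(3) + (-1)·(3) + (1)·(-4)) / 3 = -7/3 = -2.3333
  S[X_2,X_2] = ((-2)·(-2) + (3)·(3) + (3)·(3) + (-4)·(-4)) / 3 = 38/3 = 12.6667
  S = [[0.6667, -2.3333],
 [-2.3333, 12.6667]].

Step 3 — invert S. det(S) = 0.6667·12.6667 - (-2.3333)² = 3.
  S^{-1} = (1/det) · [[d, -b], [-b, a]] = [[4.2222, 0.7778],
 [0.7778, 0.2222]].

Step 4 — quadratic form (x̄ - mu_0)^T · S^{-1} · (x̄ - mu_0):
  S^{-1} · (x̄ - mu_0) = (-6.8889, -1.1111),
  (x̄ - mu_0)^T · [...] = (-2)·(-6.8889) + (2)·(-1.1111) = 11.5556.

Step 5 — scale by n: T² = 4 · 11.5556 = 46.2222.

T² ≈ 46.2222


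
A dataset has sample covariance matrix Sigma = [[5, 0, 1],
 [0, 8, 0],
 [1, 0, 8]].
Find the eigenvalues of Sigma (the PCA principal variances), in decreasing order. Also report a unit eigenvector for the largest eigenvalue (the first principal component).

Step 1 — characteristic polynomial p(λ) = det(λI - Sigma) = λ³ - tr·λ² + c_1·λ - det, where tr = trace, c_1 = sum of the principal 2×2 minors, det = det(Sigma):
  tr = 5 + 8 + 8 = 21,
  c_1 = (5·8 - (0)²) + (5·8 - (1)²) + (8·8 - (0)²) = 40 + 39 + 64 = 143,
  det = 5·(8·8 - (0)²) - (0)·((0)·8 - (0)·(1)) + (1)·((0)·(0) - 8·(1)) = 5·(64) - (0)·(0) + (1)·(-8) = 312.
  So p(λ) = λ³ - 21λ² + 143λ - 312.
Step 2 — look for an integer root (rational root theorem: any rational root is an integer divisor of 312). Testing λ = 8:
  p(8) = 512 - 1344 + 1144 - 312 = 0  ✓
  Dividing out (λ - 8): p(λ) = (λ - 8)(λ² - 13λ + 39).
Step 3 — remaining eigenvalues from the quadratic λ² - 13λ + 39 = 0:
  Δ = 13² - 4·39 = 169 - 156 = 13,  λ = (13 ± √13)/2 = (13 ± 3.6056)/2 ≈ 8.3028 or 4.6972.
  Sorted: λ_1 = 8.3028,  λ_2 = 8,  λ_3 = 4.6972  (check: sum = 21 = tr ✓).

Step 4 — unit eigenvector for λ_1 ≈ 8.3028: v spans the null space of (Sigma - λ_1 I), whose rows are
  r_1 = (-3.3028, 0, 1),  r_2 = (0, -0.3028, 0),  r_3 = (1, 0, -0.3028).
  v is orthogonal to every row, so take v ∝ r_1 × r_2 = ((0)·(0) - (1)·(-0.3028), (1)·(0) - (-3.3028)·(0), (-3.3028)·(-0.3028) - (0)·(0)) ≈ (0.3028, 0, 1).
  Let u = (0.3028, 0, 1).
  ||u|| = √((0.3028)² + (0)² + (1)²) = √(1.0917) ≈ 1.0448,  v_1 = u/||u|| ≈ (0.2898, 0, 0.9571) (||v_1|| = 1).

λ_1 = 8.3028,  λ_2 = 8,  λ_3 = 4.6972;  v_1 ≈ (0.2898, 0, 0.9571)


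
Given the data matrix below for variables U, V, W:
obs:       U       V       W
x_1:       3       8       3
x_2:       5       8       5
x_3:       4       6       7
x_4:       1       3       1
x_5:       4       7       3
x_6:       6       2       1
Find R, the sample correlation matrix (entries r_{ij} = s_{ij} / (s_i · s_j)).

Step 1 — column means:
  mean(U) = (3 + 5 + 4 + 1 + 4 + 6) / 6 = 23/6 = 3.8333
  mean(V) = (8 + 8 + 6 + 3 + 7 + 2) / 6 = 34/6 = 5.6667
  mean(W) = (3 + 5 + 7 + 1 + 3 + 1) / 6 = 20/6 = 3.3333

Step 2 — sample variances and covariances s[i,j] = (1/(n-1)) · Σ_k (x_{k,i} - mean_i) · (x_{k,j} - mean_j), with n-1 = 5:
  s[U,U] = ((-0.8333)·(-0.8333) + (1.1667)·(1.1667) + (0.1667)·(0.1667) + (-2.8333)·(-2.8333) + (0.1667)·(0.1667) + (2.1667)·(2.1667)) / 5 = 14.8333/5 = 2.9667
  s[U,V] = ((-0.8333)·(2.3333) + (1.1667)·(2.3333) + (0.1667)·(0.3333) + (-2.8333)·(-2.6667) + (0.1667)·(1.3333) + (2.1667)·(-3.6667)) / 5 = 0.6667/5 = 0.1333
  s[U,W] = ((-0.8333)·(-0.3333) + (1.1667)·(1.6667) + (0.1667)·(3.6667) + (-2.8333)·(-2.3333) + (0.1667)·(-0.3333) + (2.1667)·(-2.3333)) / 5 = 4.3333/5 = 0.8667
  s[V,V] = ((2.3333)·(2.3333) + (2.3333)·(2.3333) + (0.3333)·(0.3333) + (-2.6667)·(-2.6667) + (1.3333)·(1.3333) + (-3.6667)·(-3.6667)) / 5 = 33.3333/5 = 6.6667
  s[V,W] = ((2.3333)·(-0.3333) + (2.3333)·(1.6667) + (0.3333)·(3.6667) + (-2.6667)·(-2.3333) + (1.3333)·(-0.3333) + (-3.6667)·(-2.3333)) / 5 = 18.6667/5 = 3.7333
  s[W,W] = ((-0.3333)·(-0.3333) + (1.6667)·(1.6667) + (3.6667)·(3.6667) + (-2.3333)·(-2.3333) + (-0.3333)·(-0.3333) + (-2.3333)·(-2.3333)) / 5 = 27.3333/5 = 5.4667
  Sample standard deviations s_i = √(s[i,i]):
  s(U) = √(2.9667) = 1.7224
  s(V) = √(6.6667) = 2.582
  s(W) = √(5.4667) = 2.3381

Step 3 — r_{ij} = s_{ij} / (s_i · s_j):
  r[U,U] = 1 (diagonal).
  r[U,V] = 0.1333 / (1.7224 · 2.582) = 0.1333 / 4.4472 = 0.03
  r[U,W] = 0.8667 / (1.7224 · 2.3381) = 0.8667 / 4.0271 = 0.2152
  r[V,V] = 1 (diagonal).
  r[V,W] = 3.7333 / (2.582 · 2.3381) = 3.7333 / 6.0369 = 0.6184
  r[W,W] = 1 (diagonal).

R is symmetric with unit diagonal. Assembling:

R = [[1, 0.03, 0.2152],
 [0.03, 1, 0.6184],
 [0.2152, 0.6184, 1]]


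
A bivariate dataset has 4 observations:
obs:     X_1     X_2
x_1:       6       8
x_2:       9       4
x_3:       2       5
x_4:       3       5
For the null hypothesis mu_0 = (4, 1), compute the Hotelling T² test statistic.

Step 1 — sample mean vector:
  mean(X_1) = (6 + 9 + 2 + 3) / 4 = 20/4 = 5
  mean(X_2) = (8 + 4 + 5 + 5) / 4 = 22/4 = 5.5
  x̄ = (5, 5.5),  deviation x̄ - mu_0 = (5, 5.5) - (4, 1) = (1, 4.5).

Step 2 — sample covariance matrix, S[i,j] = (1/(n-1)) · Σ_k (x_{k,i} - mean_i) · (x_{k,j} - mean_j), divisor n-1 = 3:
  S[X_1,X_1] = ((1)·(1) + (4)·(4) + (-3)·(-3) + (-2)·(-2)) / 3 = 30/3 = 10
  S[X_1,X_2] = ((1)·(2.5) + (4)·(-1.5) + (-3)·(-0.5) + (-2)·(-0.5)) / 3 = -1/3 = -0.3333
  S[X_2,X_2] = ((2.5)·(2.5) + (-1.5)·(-1.5) + (-0.5)·(-0.5) + (-0.5)·(-0.5)) / 3 = 9/3 = 3
  S = [[10, -0.3333],
 [-0.3333, 3]].

Step 3 — invert S. det(S) = 10·3 - (-0.3333)² = 29.8889.
  S^{-1} = (1/det) · [[d, -b], [-b, a]] = [[0.1004, 0.0112],
 [0.0112, 0.3346]].

Step 4 — quadratic form (x̄ - mu_0)^T · S^{-1} · (x̄ - mu_0):
  S^{-1} · (x̄ - mu_0) = (0.1506, 1.5167),
  (x̄ - mu_0)^T · [...] = (1)·(0.1506) + (4.5)·(1.5167) = 6.9758.

Step 5 — scale by n: T² = 4 · 6.9758 = 27.9033.

T² ≈ 27.9033


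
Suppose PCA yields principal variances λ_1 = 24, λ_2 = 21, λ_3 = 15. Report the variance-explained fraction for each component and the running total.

Step 1 — total variance = trace(Sigma) = Σ λ_i = 24 + 21 + 15 = 60.

Step 2 — fraction explained by component i = λ_i / Σ λ:
  PC1: 24/60 = 0.4
  PC2: 21/60 = 0.35
  PC3: 15/60 = 0.25

Step 3 — cumulative fraction after k components = (λ_1 + ... + λ_k) / Σ λ:
  k = 1: 24/60 = 0.4
  k = 2: (24 + 21)/60 = 45/60 = 0.75
  k = 3: (24 + 21 + 15)/60 = 60/60 = 1

Summary (fraction, with percent):

explained: PC1 0.4 (40%), PC2 0.35 (35%), PC3 0.25 (25%);  cumulative: 0.4, 0.75, 1


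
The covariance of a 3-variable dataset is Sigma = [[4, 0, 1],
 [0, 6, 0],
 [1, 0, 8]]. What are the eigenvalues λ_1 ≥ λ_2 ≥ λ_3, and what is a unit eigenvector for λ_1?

Step 1 — characteristic polynomial p(λ) = det(λI - Sigma) = λ³ - tr·λ² + c_1·λ - det, where tr = trace, c_1 = sum of the principal 2×2 minors, det = det(Sigma):
  tr = 4 + 6 + 8 = 18,
  c_1 = (4·6 - (0)²) + (4·8 - (1)²) + (6·8 - (0)²) = 24 + 31 + 48 = 103,
  det = 4·(6·8 - (0)²) - (0)·((0)·8 - (0)·(1)) + (1)·((0)·(0) - 6·(1)) = 4·(48) - (0)·(0) + (1)·(-6) = 186.
  So p(λ) = λ³ - 18λ² + 103λ - 186.
Step 2 — look for an integer root (rational root theorem: any rational root is an integer divisor of 186). Testing λ = 6:
  p(6) = 216 - 648 + 618 - 186 = 0  ✓
  Dividing out (λ - 6): p(λ) = (λ - 6)(λ² - 12λ + 31).
Step 3 — remaining eigenvalues from the quadratic λ² - 12λ + 31 = 0:
  Δ = 12² - 4·31 = 144 - 124 = 20,  λ = (12 ± √20)/2 = (12 ± 4.4721)/2 ≈ 8.2361 or 3.7639.
  Sorted: λ_1 = 8.2361,  λ_2 = 6,  λ_3 = 3.7639  (check: sum = 18 = tr ✓).

Step 4 — unit eigenvector for λ_1 ≈ 8.2361: v spans the null space of (Sigma - λ_1 I), whose rows are
  r_1 = (-4.2361, 0, 1),  r_2 = (0, -2.2361, 0),  r_3 = (1, 0, -0.2361).
  v is orthogonal to every row, so take v ∝ r_1 × r_2 = ((0)·(0) - (1)·(-2.2361), (1)·(0) - (-4.2361)·(0), (-4.2361)·(-2.2361) - (0)·(0)) ≈ (2.2361, 0, 9.4721).
  Let u = (2.2361, 0, 9.4721).
  ||u|| = √((2.2361)² + (0)² + (9.4721)²) = √(94.7214) ≈ 9.7325,  v_1 = u/||u|| ≈ (0.2298, 0, 0.9732) (||v_1|| = 1).

λ_1 = 8.2361,  λ_2 = 6,  λ_3 = 3.7639;  v_1 ≈ (0.2298, 0, 0.9732)


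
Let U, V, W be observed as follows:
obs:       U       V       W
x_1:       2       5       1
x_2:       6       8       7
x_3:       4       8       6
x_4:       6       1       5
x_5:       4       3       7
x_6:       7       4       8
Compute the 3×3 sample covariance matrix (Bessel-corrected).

Step 1 — column means:
  mean(U) = (2 + 6 + 4 + 6 + 4 + 7) / 6 = 29/6 = 4.8333
  mean(V) = (5 + 8 + 8 + 1 + 3 + 4) / 6 = 29/6 = 4.8333
  mean(W) = (1 + 7 + 6 + 5 + 7 + 8) / 6 = 34/6 = 5.6667

Step 2 — sample covariance S[i,j] = (1/(n-1)) · Σ_k (x_{k,i} - mean_i) · (x_{k,j} - mean_j), with n-1 = 5.
  S[U,U] = ((-2.8333)·(-2.8333) + (1.1667)·(1.1667) + (-0.8333)·(-0.8333) + (1.1667)·(1.1667) + (-0.8333)·(-0.8333) + (2.1667)·(2.1667)) / 5 = 16.8333/5 = 3.3667
  S[U,V] = ((-2.8333)·(0.1667) + (1.1667)·(3.1667) + (-0.8333)·(3.1667) + (1.1667)·(-3.8333) + (-0.8333)·(-1.8333) + (2.1667)·(-0.8333)) / 5 = -4.1667/5 = -0.8333
  S[U,W] = ((-2.8333)·(-4.6667) + (1.1667)·(1.3333) + (-0.8333)·(0.3333) + (1.1667)·(-0.6667) + (-0.8333)·(1.3333) + (2.1667)·(2.3333)) / 5 = 17.6667/5 = 3.5333
  S[V,V] = ((0.1667)·(0.1667) + (3.1667)·(3.1667) + (3.1667)·(3.1667) + (-3.8333)·(-3.8333) + (-1.8333)·(-1.8333) + (-0.8333)·(-0.8333)) / 5 = 38.8333/5 = 7.7667
  S[V,W] = ((0.1667)·(-4.6667) + (3.1667)·(1.3333) + (3.1667)·(0.3333) + (-3.8333)·(-0.6667) + (-1.8333)·(1.3333) + (-0.8333)·(2.3333)) / 5 = 2.6667/5 = 0.5333
  S[W,W] = ((-4.6667)·(-4.6667) + (1.3333)·(1.3333) + (0.3333)·(0.3333) + (-0.6667)·(-0.6667) + (1.3333)·(1.3333) + (2.3333)·(2.3333)) / 5 = 31.3333/5 = 6.2667

S is symmetric (S[j,i] = S[i,j]). Assembling:

S = [[3.3667, -0.8333, 3.5333],
 [-0.8333, 7.7667, 0.5333],
 [3.5333, 0.5333, 6.2667]]


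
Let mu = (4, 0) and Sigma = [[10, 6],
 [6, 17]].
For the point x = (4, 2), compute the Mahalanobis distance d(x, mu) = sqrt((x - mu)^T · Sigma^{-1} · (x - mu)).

Step 1 — centre the observation: (x - mu) = (0, 2).

Step 2 — invert Sigma. det(Sigma) = 10·17 - (6)² = 134.
  Sigma^{-1} = (1/det) · [[d, -b], [-b, a]] = [[0.1269, -0.0448],
 [-0.0448, 0.0746]].

Step 3 — form the quadratic (x - mu)^T · Sigma^{-1} · (x - mu):
  Sigma^{-1} · (x - mu) = (-0.0896, 0.1493).
  (x - mu)^T · [Sigma^{-1} · (x - mu)] = (0)·(-0.0896) + (2)·(0.1493) = 0.2985.

Step 4 — take square root: d = √(0.2985) ≈ 0.5464.

d(x, mu) = √(0.2985) ≈ 0.5464


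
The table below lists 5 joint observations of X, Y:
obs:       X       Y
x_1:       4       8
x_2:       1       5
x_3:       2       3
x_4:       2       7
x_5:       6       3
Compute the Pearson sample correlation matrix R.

Step 1 — column means:
  mean(X) = (4 + 1 + 2 + 2 + 6) / 5 = 15/5 = 3
  mean(Y) = (8 + 5 + 3 + 7 + 3) / 5 = 26/5 = 5.2

Step 2 — sample variances and covariances s[i,j] = (1/(n-1)) · Σ_k (x_{k,i} - mean_i) · (x_{k,j} - mean_j), with n-1 = 4:
  s[X,X] = ((1)·(1) + (-2)·(-2) + (-1)·(-1) + (-1)·(-1) + (3)·(3)) / 4 = 16/4 = 4
  s[X,Y] = ((1)·(2.8) + (-2)·(-0.2) + (-1)·(-2.2) + (-1)·(1.8) + (3)·(-2.2)) / 4 = -3/4 = -0.75
  s[Y,Y] = ((2.8)·(2.8) + (-0.2)·(-0.2) + (-2.2)·(-2.2) + (1.8)·(1.8) + (-2.2)·(-2.2)) / 4 = 20.8/4 = 5.2
  Sample standard deviations s_i = √(s[i,i]):
  s(X) = √(4) = 2
  s(Y) = √(5.2) = 2.2804

Step 3 — r_{ij} = s_{ij} / (s_i · s_j):
  r[X,X] = 1 (diagonal).
  r[X,Y] = -0.75 / (2 · 2.2804) = -0.75 / 4.5607 = -0.1644
  r[Y,Y] = 1 (diagonal).

R is symmetric with unit diagonal. Assembling:

R = [[1, -0.1644],
 [-0.1644, 1]]


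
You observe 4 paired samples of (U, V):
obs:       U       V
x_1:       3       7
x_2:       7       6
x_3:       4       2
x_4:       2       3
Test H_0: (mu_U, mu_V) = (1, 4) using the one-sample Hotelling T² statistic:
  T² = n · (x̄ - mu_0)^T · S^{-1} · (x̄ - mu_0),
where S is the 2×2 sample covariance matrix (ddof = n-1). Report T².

Step 1 — sample mean vector:
  mean(U) = (3 + 7 + 4 + 2) / 4 = 16/4 = 4
  mean(V) = (7 + 6 + 2 + 3) / 4 = 18/4 = 4.5
  x̄ = (4, 4.5),  deviation x̄ - mu_0 = (4, 4.5) - (1, 4) = (3, 0.5).

Step 2 — sample covariance matrix, S[i,j] = (1/(n-1)) · Σ_k (x_{k,i} - mean_i) · (x_{k,j} - mean_j), divisor n-1 = 3:
  S[U,U] = ((-1)·(-1) + (3)·(3) + (0)·(0) + (-2)·(-2)) / 3 = 14/3 = 4.6667
  S[U,V] = ((-1)·(2.5) + (3)·(1.5) + (0)·(-2.5) + (-2)·(-1.5)) / 3 = 5/3 = 1.6667
  S[V,V] = ((2.5)·(2.5) + (1.5)·(1.5) + (-2.5)·(-2.5) + (-1.5)·(-1.5)) / 3 = 17/3 = 5.6667
  S = [[4.6667, 1.6667],
 [1.6667, 5.6667]].

Step 3 — invert S. det(S) = 4.6667·5.6667 - (1.6667)² = 23.6667.
  S^{-1} = (1/det) · [[d, -b], [-b, a]] = [[0.2394, -0.0704],
 [-0.0704, 0.1972]].

Step 4 — quadratic form (x̄ - mu_0)^T · S^{-1} · (x̄ - mu_0):
  S^{-1} · (x̄ - mu_0) = (0.6831, -0.1127),
  (x̄ - mu_0)^T · [...] = (3)·(0.6831) + (0.5)·(-0.1127) = 1.993.

Step 5 — scale by n: T² = 4 · 1.993 = 7.9718.

T² ≈ 7.9718


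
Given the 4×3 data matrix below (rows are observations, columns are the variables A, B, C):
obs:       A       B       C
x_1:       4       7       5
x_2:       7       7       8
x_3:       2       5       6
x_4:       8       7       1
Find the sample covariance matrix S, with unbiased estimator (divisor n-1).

Step 1 — column means:
  mean(A) = (4 + 7 + 2 + 8) / 4 = 21/4 = 5.25
  mean(B) = (7 + 7 + 5 + 7) / 4 = 26/4 = 6.5
  mean(C) = (5 + 8 + 6 + 1) / 4 = 20/4 = 5

Step 2 — sample covariance S[i,j] = (1/(n-1)) · Σ_k (x_{k,i} - mean_i) · (x_{k,j} - mean_j), with n-1 = 3.
  S[A,A] = ((-1.25)·(-1.25) + (1.75)·(1.75) + (-3.25)·(-3.25) + (2.75)·(2.75)) / 3 = 22.75/3 = 7.5833
  S[A,B] = ((-1.25)·(0.5) + (1.75)·(0.5) + (-3.25)·(-1.5) + (2.75)·(0.5)) / 3 = 6.5/3 = 2.1667
  S[A,C] = ((-1.25)·(0) + (1.75)·(3) + (-3.25)·(1) + (2.75)·(-4)) / 3 = -9/3 = -3
  S[B,B] = ((0.5)·(0.5) + (0.5)·(0.5) + (-1.5)·(-1.5) + (0.5)·(0.5)) / 3 = 3/3 = 1
  S[B,C] = ((0.5)·(0) + (0.5)·(3) + (-1.5)·(1) + (0.5)·(-4)) / 3 = -2/3 = -0.6667
  S[C,C] = ((0)·(0) + (3)·(3) + (1)·(1) + (-4)·(-4)) / 3 = 26/3 = 8.6667

S is symmetric (S[j,i] = S[i,j]). Assembling:

S = [[7.5833, 2.1667, -3],
 [2.1667, 1, -0.6667],
 [-3, -0.6667, 8.6667]]


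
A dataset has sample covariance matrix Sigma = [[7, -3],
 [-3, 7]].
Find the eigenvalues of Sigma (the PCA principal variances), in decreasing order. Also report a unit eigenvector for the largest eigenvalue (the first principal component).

Step 1 — characteristic polynomial of 2×2 Sigma:
  det(Sigma - λI) = λ² - trace · λ + det = 0.
  trace = 7 + 7 = 14, det = 7·7 - (-3)² = 40.
Step 2 — discriminant:
  Δ = trace² - 4·det = 196 - 160 = 36.
Step 3 — eigenvalues:
  λ = (trace ± √Δ)/2 = (14 ± 6)/2,
  λ_1 = 10,  λ_2 = 4.

Step 4 — unit eigenvector for λ_1: solve (Sigma - λ_1 I)v = 0. First row:
  (7 - 10)·v_x + (-3)·v_y = 0, i.e. (-3)·v_x + (-3)·v_y = 0,
  so v ∝ (b, λ_1 - a) = (-3, 3); multiply by -1 so the first entry is positive: u = (3, -3).
  ||u|| = √((3)² + (-3)²) = √(18) ≈ 4.2426,
  v_1 = u/||u|| ≈ (0.7071, -0.7071) (||v_1|| = 1).

λ_1 = 10,  λ_2 = 4;  v_1 ≈ (0.7071, -0.7071)


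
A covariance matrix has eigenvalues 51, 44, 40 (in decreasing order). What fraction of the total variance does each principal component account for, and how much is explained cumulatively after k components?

Step 1 — total variance = trace(Sigma) = Σ λ_i = 51 + 44 + 40 = 135.

Step 2 — fraction explained by component i = λ_i / Σ λ:
  PC1: 51/135 = 0.3778
  PC2: 44/135 = 0.3259
  PC3: 40/135 = 0.2963

Step 3 — cumulative fraction after k components = (λ_1 + ... + λ_k) / Σ λ:
  k = 1: 51/135 = 0.3778
  k = 2: (51 + 44)/135 = 95/135 = 0.7037
  k = 3: (51 + 44 + 40)/135 = 135/135 = 1

Summary (fraction, with percent):

explained: PC1 0.3778 (37.78%), PC2 0.3259 (32.59%), PC3 0.2963 (29.63%);  cumulative: 0.3778, 0.7037, 1


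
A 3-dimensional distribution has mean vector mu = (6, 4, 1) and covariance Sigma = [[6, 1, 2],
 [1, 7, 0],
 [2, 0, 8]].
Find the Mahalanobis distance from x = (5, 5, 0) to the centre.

Step 1 — centre the observation: (x - mu) = (-1, 1, -1).

Step 2 — invert Sigma (cofactor / det for 3×3, or solve directly):
  Sigma^{-1} = [[0.1867, -0.0267, -0.0467],
 [-0.0267, 0.1467, 0.0067],
 [-0.0467, 0.0067, 0.1367]].

Step 3 — form the quadratic (x - mu)^T · Sigma^{-1} · (x - mu):
  Sigma^{-1} · (x - mu) = (-0.1667, 0.1667, -0.0833).
  (x - mu)^T · [Sigma^{-1} · (x - mu)] = (-1)·(-0.1667) + (1)·(0.1667) + (-1)·(-0.0833) = 0.4167.

Step 4 — take square root: d = √(0.4167) ≈ 0.6455.

d(x, mu) = √(0.4167) ≈ 0.6455


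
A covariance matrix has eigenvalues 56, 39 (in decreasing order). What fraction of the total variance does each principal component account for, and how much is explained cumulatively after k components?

Step 1 — total variance = trace(Sigma) = Σ λ_i = 56 + 39 = 95.

Step 2 — fraction explained by component i = λ_i / Σ λ:
  PC1: 56/95 = 0.5895
  PC2: 39/95 = 0.4105

Step 3 — cumulative fraction after k components = (λ_1 + ... + λ_k) / Σ λ:
  k = 1: 56/95 = 0.5895
  k = 2: (56 + 39)/95 = 95/95 = 1

Summary (fraction, with percent):

explained: PC1 0.5895 (58.95%), PC2 0.4105 (41.05%);  cumulative: 0.5895, 1


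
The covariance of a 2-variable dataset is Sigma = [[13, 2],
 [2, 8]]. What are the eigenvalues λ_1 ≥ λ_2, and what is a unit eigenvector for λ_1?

Step 1 — characteristic polynomial of 2×2 Sigma:
  det(Sigma - λI) = λ² - trace · λ + det = 0.
  trace = 13 + 8 = 21, det = 13·8 - (2)² = 100.
Step 2 — discriminant:
  Δ = trace² - 4·det = 441 - 400 = 41.
Step 3 — eigenvalues:
  λ = (trace ± √Δ)/2 = (21 ± 6.4031)/2,
  λ_1 = 13.7016,  λ_2 = 7.2984.

Step 4 — unit eigenvector for λ_1: solve (Sigma - λ_1 I)v = 0. First row:
  (13 - 13.7016)·v_x + (2)·v_y = 0, i.e. (-0.7016)·v_x + (2)·v_y = 0,
  so v ∝ (b, λ_1 - a) = (2, 0.7016) = u.
  ||u|| = √((2)² + (0.7016)²) = √(4.4922) ≈ 2.1195,
  v_1 = u/||u|| ≈ (0.9436, 0.331) (||v_1|| = 1).

λ_1 = 13.7016,  λ_2 = 7.2984;  v_1 ≈ (0.9436, 0.331)


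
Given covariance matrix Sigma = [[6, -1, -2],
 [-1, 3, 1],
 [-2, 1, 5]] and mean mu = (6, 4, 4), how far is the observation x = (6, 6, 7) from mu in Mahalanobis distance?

Step 1 — centre the observation: (x - mu) = (0, 2, 3).

Step 2 — invert Sigma (cofactor / det for 3×3, or solve directly):
  Sigma^{-1} = [[0.1972, 0.0423, 0.0704],
 [0.0423, 0.3662, -0.0563],
 [0.0704, -0.0563, 0.2394]].

Step 3 — form the quadratic (x - mu)^T · Sigma^{-1} · (x - mu):
  Sigma^{-1} · (x - mu) = (0.2958, 0.5634, 0.6056).
  (x - mu)^T · [Sigma^{-1} · (x - mu)] = (0)·(0.2958) + (2)·(0.5634) + (3)·(0.6056) = 2.9437.

Step 4 — take square root: d = √(2.9437) ≈ 1.7157.

d(x, mu) = √(2.9437) ≈ 1.7157
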